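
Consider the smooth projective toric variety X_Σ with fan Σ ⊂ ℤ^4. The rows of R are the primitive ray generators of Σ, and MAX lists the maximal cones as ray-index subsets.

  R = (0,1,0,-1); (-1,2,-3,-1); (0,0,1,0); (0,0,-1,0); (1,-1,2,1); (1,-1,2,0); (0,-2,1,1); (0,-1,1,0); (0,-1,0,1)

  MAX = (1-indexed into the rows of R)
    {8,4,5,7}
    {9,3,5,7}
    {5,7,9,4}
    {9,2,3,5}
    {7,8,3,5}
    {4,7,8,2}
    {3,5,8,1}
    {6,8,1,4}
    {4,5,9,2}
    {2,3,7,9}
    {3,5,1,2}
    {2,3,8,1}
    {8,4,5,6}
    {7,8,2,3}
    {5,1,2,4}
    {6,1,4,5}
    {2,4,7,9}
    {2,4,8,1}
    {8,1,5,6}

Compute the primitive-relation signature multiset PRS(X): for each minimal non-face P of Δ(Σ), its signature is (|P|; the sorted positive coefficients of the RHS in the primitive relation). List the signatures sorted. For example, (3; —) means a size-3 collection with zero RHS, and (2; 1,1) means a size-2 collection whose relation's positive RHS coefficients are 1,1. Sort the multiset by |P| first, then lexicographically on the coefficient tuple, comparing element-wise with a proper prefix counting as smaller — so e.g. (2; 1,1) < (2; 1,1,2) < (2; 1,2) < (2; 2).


11 minimal non-faces of Δ(Σ) (on 9 rays):

  • {1,9}:  v_{1} + v_{9} = 0  ⇒ sig = (2; —)
  • {3,4}:  v_{3} + v_{4} = 0  ⇒ sig = (2; —)
  • {1,7}:  v_{1} + v_{7} = v_{8}  ⇒ sig = (2; 1)
  • {8,9}:  v_{8} + v_{9} = v_{7}  ⇒ sig = (2; 1)
  • {2,6}:  v_{2} + v_{6} = v_{1} + v_{4}  ⇒ sig = (2; 1,1)
  • {3,6}:  v_{3} + v_{6} = v_{1} + v_{5} + v_{8}  ⇒ sig = (2; 1,1,1)
  • {6,9}:  v_{6} + v_{9} = v_{4} + v_{5} + v_{8}  ⇒ sig = (2; 1,1,1)
  • {6,7}:  v_{6} + v_{7} = v_{4} + v_{5} + 2·v_{8}  ⇒ sig = (2; 1,1,2)
  • {2,5,8}:  v_{2} + v_{5} + v_{8} = 0  ⇒ sig = (3; —)
  • {2,5,7}:  v_{2} + v_{5} + v_{7} = v_{9}  ⇒ sig = (3; 1)
  • {1,4,5,8}:  v_{1} + v_{4} + v_{5} + v_{8} = v_{6}  ⇒ sig = (4; 1)

Sorted signature multiset PRS(X):
    (2; —)
    (2; —)
    (2; 1)
    (2; 1)
    (2; 1,1)
    (2; 1,1,1)
    (2; 1,1,1)
    (2; 1,1,2)
    (3; —)
    (3; 1)
    (4; 1)


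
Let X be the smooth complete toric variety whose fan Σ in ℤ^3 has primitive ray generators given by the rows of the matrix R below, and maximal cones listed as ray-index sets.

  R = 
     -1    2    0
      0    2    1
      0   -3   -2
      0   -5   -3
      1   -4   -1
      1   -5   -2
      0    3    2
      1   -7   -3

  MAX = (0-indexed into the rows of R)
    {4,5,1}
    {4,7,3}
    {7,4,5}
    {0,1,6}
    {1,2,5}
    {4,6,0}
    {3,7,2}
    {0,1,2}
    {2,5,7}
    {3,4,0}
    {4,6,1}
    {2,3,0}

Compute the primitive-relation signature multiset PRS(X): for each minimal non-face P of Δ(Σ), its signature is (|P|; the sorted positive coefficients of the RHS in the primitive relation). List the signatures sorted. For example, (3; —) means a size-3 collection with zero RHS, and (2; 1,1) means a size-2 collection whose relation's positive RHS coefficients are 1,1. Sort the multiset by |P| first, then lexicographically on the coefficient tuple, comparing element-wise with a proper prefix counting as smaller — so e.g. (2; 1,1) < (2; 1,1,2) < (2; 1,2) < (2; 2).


Primitive collections (11):

  {2,6}:  v_{2} + v_{6} = 0  so sig = (2; —)
  {0,5}:  v_{0} + v_{5} = v_{2}  so sig = (2; 1)
  {0,7}:  v_{0} + v_{7} = v_{3}  so sig = (2; 1)
  {1,3}:  v_{1} + v_{3} = v_{2}  so sig = (2; 1)
  {1,7}:  v_{1} + v_{7} = v_{5}  so sig = (2; 1)
  {2,4}:  v_{2} + v_{4} = v_{7}  so sig = (2; 1)
  {6,7}:  v_{6} + v_{7} = v_{4}  so sig = (2; 1)
  {3,5}:  v_{3} + v_{5} = v_{2} + v_{7}  so sig = (2; 1,1)
  {3,6}:  v_{3} + v_{6} = v_{0} + v_{4}  so sig = (2; 1,1)
  {5,6}:  v_{5} + v_{6} = v_{1} + v_{4}  so sig = (2; 1,1)
  {0,1,4}:  v_{0} + v_{1} + v_{4} = 0  so sig = (3; —)

so the primitive-relation signature multiset is
    (2; —)
    (2; 1)
    (2; 1)
    (2; 1)
    (2; 1)
    (2; 1)
    (2; 1)
    (2; 1,1)
    (2; 1,1)
    (2; 1,1)
    (3; —)


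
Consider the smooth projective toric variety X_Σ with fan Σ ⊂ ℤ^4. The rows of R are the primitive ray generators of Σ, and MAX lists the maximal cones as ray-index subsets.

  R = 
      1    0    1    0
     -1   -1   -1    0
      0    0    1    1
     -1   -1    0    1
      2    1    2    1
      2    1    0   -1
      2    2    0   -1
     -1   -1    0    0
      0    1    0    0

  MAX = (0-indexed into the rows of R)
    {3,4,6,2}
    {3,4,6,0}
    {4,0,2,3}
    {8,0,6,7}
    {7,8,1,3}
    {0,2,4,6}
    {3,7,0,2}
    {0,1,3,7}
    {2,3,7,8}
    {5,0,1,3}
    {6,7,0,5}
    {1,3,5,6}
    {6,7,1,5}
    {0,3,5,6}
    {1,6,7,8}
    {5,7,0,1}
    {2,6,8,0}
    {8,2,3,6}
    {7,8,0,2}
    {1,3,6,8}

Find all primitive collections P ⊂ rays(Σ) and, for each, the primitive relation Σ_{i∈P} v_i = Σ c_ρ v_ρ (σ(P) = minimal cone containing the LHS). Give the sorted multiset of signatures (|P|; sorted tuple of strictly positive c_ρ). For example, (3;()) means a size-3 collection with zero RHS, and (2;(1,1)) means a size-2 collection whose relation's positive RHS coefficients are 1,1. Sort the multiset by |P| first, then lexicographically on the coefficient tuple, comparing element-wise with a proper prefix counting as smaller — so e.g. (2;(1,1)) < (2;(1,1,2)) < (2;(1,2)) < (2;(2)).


|primitive collections| = 14. Relations:

  • {1,2}:  v_{1} + v_{2} = v_{3}  so sig = (2;(1))
  • {5,8}:  v_{5} + v_{8} = v_{6}  so sig = (2;(1))
  • {4,7}:  v_{4} + v_{7} = v_{0} + v_{2}  so sig = (2;(1,1))
  • {2,5}:  v_{2} + v_{5} = v_{0} + v_{3} + v_{6}  so sig = (2;(1,1,1))
  • {1,4}:  v_{1} + v_{4} = v_{0} + 2·v_{3} + v_{6}  so sig = (2;(1,1,2))
  • {4,8}:  v_{4} + v_{8} = 2·v_{2} + v_{6}  so sig = (2;(1,2))
  • {4,5}:  v_{4} + v_{5} = 2·v_{0} + 2·v_{3} + 2·v_{6}  so sig = (2;(2,2,2))
  • {0,1,8}:  v_{0} + v_{1} + v_{8} = 0  so sig = (3;())
  • {3,6,7}:  v_{3} + v_{6} + v_{7} = 0  so sig = (3;())
  • {0,1,6}:  v_{0} + v_{1} + v_{6} = v_{5}  so sig = (3;(1))
  • {0,3,8}:  v_{0} + v_{3} + v_{8} = v_{2}  so sig = (3;(1))
  • {2,6,7}:  v_{2} + v_{6} + v_{7} = v_{0} + v_{8}  so sig = (3;(1,1))
  • {3,5,7}:  v_{3} + v_{5} + v_{7} = v_{0} + v_{1}  so sig = (3;(1,1))
  • {0,2,3,6}:  v_{0} + v_{2} + v_{3} + v_{6} = v_{4}  so sig = (4;(1))

so the primitive-relation signature multiset is
[(2;(1)), (2;(1)), (2;(1,1)), (2;(1,1,1)), (2;(1,1,2)), (2;(1,2)), (2;(2,2,2)), (3;()), (3;()), (3;(1)), (3;(1)), (3;(1,1)), (3;(1,1)), (4;(1))]


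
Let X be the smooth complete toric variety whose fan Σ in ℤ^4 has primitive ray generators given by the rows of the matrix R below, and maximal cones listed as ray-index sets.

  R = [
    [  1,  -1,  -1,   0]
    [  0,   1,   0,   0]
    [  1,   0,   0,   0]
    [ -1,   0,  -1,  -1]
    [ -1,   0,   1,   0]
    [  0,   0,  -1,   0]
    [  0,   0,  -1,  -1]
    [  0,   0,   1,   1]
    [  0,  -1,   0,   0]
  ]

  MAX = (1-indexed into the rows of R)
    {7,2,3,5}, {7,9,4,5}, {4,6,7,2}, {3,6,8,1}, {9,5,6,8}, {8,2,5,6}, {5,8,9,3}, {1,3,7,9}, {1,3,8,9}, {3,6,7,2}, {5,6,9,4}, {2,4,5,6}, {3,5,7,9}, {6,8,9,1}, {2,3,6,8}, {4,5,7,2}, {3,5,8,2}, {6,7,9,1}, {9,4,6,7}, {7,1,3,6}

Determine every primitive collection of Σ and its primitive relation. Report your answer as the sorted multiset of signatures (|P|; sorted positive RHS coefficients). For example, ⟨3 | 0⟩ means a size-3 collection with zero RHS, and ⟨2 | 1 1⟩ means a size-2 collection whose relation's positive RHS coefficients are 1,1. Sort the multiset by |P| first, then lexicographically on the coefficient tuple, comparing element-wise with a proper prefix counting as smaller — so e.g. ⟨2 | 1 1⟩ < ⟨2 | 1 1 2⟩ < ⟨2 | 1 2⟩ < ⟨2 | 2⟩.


Primitive collections (10):

  {2,9}:  v_{2} + v_{9} = 0 ; sig = ⟨2 | 0⟩
  {7,8}:  v_{7} + v_{8} = 0 ; sig = ⟨2 | 0⟩
  {1,5}:  v_{1} + v_{5} = v_{9} ; sig = ⟨2 | 1⟩
  {3,4}:  v_{3} + v_{4} = v_{7} ; sig = ⟨2 | 1⟩
  {1,2}:  v_{1} + v_{2} = v_{3} + v_{6} ; sig = ⟨2 | 1 1⟩
  {4,8}:  v_{4} + v_{8} = v_{5} + v_{6} ; sig = ⟨2 | 1 1⟩
  {1,4}:  v_{1} + v_{4} = v_{6} + v_{7} + v_{9} ; sig = ⟨2 | 1 1 1⟩
  {3,5,6}:  v_{3} + v_{5} + v_{6} = 0 ; sig = ⟨3 | 0⟩
  {3,6,9}:  v_{3} + v_{6} + v_{9} = v_{1} ; sig = ⟨3 | 1⟩
  {5,6,7}:  v_{5} + v_{6} + v_{7} = v_{4} ; sig = ⟨3 | 1⟩

so the primitive-relation signature multiset is
[⟨2 | 0⟩, ⟨2 | 0⟩, ⟨2 | 1⟩, ⟨2 | 1⟩, ⟨2 | 1 1⟩, ⟨2 | 1 1⟩, ⟨2 | 1 1 1⟩, ⟨3 | 0⟩, ⟨3 | 1⟩, ⟨3 | 1⟩]


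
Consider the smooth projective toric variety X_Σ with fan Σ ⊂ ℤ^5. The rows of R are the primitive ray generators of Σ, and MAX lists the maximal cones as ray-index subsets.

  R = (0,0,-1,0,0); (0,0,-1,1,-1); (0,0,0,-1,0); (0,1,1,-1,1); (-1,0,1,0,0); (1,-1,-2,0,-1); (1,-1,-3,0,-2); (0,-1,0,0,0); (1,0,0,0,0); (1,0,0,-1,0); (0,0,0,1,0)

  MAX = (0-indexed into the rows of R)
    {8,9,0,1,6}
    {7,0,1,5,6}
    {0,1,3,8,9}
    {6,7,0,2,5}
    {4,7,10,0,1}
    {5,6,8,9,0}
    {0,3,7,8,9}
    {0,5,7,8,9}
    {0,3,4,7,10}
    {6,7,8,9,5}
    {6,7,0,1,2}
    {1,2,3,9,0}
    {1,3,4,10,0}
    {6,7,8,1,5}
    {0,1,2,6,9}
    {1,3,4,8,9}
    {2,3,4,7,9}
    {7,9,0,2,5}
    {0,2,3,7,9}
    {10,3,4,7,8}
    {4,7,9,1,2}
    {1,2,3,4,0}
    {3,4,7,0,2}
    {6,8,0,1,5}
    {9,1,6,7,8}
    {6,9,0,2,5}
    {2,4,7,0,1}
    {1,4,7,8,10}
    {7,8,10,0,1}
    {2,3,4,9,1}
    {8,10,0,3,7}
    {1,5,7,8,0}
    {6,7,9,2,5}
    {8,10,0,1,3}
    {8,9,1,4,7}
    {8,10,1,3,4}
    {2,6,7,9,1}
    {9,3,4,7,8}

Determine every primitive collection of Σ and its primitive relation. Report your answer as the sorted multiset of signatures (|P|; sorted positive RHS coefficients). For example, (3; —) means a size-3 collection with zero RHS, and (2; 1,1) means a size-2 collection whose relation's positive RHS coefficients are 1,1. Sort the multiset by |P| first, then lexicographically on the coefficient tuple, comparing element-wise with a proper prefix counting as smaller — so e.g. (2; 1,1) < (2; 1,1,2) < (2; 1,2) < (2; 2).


Δ(Σ) — 11 vertices, 17 min non-faces:

  {2,10}:  v_{2} + v_{10} = 0  →  sig = (2; —)
  {2,8}:  v_{2} + v_{8} = v_{9}  →  sig = (2; 1)
  {9,10}:  v_{9} + v_{10} = v_{8}  →  sig = (2; 1)
  {3,5}:  v_{3} + v_{5} = v_{0} + v_{9}  →  sig = (2; 1,1)
  {6,10}:  v_{6} + v_{10} = v_{1} + v_{5}  →  sig = (2; 1,1)
  {4,5}:  v_{4} + v_{5} = v_{1} + v_{2} + v_{7}  →  sig = (2; 1,1,1)
  {3,6}:  v_{3} + v_{6} = v_{0} + v_{1} + v_{2} + v_{9}  →  sig = (2; 1,1,1,1)
  {5,10}:  v_{5} + v_{10} = v_{0} + v_{1} + v_{7} + v_{8}  →  sig = (2; 1,1,1,1)
  {4,6}:  v_{4} + v_{6} = 2·v_{1} + 2·v_{2} + v_{7}  →  sig = (2; 1,2,2)
  {0,4,8}:  v_{0} + v_{4} + v_{8} = 0  →  sig = (3; —)
  {1,3,7}:  v_{1} + v_{3} + v_{7} = 0  →  sig = (3; —)
  {0,4,9}:  v_{0} + v_{4} + v_{9} = v_{2}  →  sig = (3; 1)
  {1,2,5}:  v_{1} + v_{2} + v_{5} = v_{6}  →  sig = (3; 1)
  {1,5,9}:  v_{1} + v_{5} + v_{9} = v_{6} + v_{8}  →  sig = (3; 1,1)
  {0,1,7,9}:  v_{0} + v_{1} + v_{7} + v_{9} = v_{5}  →  sig = (4; 1)
  {0,6,7,9}:  v_{0} + v_{6} + v_{7} + v_{9} = v_{2} + 2·v_{5}  →  sig = (4; 1,2)
  {0,6,7,8}:  v_{0} + v_{6} + v_{7} + v_{8} = 2·v_{5}  →  sig = (4; 2)

Sorted signature multiset PRS(X):
[(2; —), (2; 1), (2; 1), (2; 1,1), (2; 1,1), (2; 1,1,1), (2; 1,1,1,1), (2; 1,1,1,1), (2; 1,2,2), (3; —), (3; —), (3; 1), (3; 1), (3; 1,1), (4; 1), (4; 1,2), (4; 2)]


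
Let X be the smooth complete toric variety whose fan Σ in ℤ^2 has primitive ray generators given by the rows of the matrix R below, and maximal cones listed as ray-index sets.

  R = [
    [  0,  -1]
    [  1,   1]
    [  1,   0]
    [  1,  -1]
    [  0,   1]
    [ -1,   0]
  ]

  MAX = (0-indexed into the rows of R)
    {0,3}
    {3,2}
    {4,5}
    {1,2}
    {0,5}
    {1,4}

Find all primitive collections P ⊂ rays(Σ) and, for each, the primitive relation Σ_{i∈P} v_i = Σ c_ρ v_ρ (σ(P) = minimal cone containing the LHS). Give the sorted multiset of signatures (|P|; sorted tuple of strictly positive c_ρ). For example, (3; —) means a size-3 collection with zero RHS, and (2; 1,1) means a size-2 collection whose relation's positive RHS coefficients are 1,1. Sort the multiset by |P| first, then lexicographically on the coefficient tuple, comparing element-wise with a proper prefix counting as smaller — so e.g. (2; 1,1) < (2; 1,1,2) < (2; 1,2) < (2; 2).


Σ has 9 primitive collections:

  • {0,4}:  v_{0} + v_{4} = 0 ; sig = (2; —)
  • {2,5}:  v_{2} + v_{5} = 0 ; sig = (2; —)
  • {0,1}:  v_{0} + v_{1} = v_{2} ; sig = (2; 1)
  • {0,2}:  v_{0} + v_{2} = v_{3} ; sig = (2; 1)
  • {1,5}:  v_{1} + v_{5} = v_{4} ; sig = (2; 1)
  • {2,4}:  v_{2} + v_{4} = v_{1} ; sig = (2; 1)
  • {3,4}:  v_{3} + v_{4} = v_{2} ; sig = (2; 1)
  • {3,5}:  v_{3} + v_{5} = v_{0} ; sig = (2; 1)
  • {1,3}:  v_{1} + v_{3} = 2·v_{2} ; sig = (2; 2)

Hence PRS(X_Σ) =
    |P|=2: 9 collections, coeffs (), (), (1), (1), (1), (1), (1), (1), (2)


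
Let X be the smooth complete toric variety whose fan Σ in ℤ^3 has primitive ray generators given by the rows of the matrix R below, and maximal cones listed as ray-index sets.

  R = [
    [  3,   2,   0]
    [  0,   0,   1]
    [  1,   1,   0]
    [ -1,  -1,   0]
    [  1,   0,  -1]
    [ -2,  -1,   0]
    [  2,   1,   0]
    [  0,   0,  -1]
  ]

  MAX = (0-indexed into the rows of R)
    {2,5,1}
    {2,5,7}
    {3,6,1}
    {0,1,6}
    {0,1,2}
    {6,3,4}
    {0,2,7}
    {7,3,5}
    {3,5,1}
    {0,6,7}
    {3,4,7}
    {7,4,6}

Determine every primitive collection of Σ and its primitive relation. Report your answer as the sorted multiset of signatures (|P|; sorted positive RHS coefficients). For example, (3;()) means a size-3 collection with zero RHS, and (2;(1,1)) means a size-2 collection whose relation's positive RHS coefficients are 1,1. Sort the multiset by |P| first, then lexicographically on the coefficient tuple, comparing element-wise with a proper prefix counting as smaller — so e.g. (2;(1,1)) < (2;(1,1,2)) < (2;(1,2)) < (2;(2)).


|primitive collections| = 11. Relations:

  P = {1,7}:  v_{1} + v_{7} = 0  ⇒ sig = (2;())
  P = {2,3}:  v_{2} + v_{3} = 0  ⇒ sig = (2;())
  P = {5,6}:  v_{5} + v_{6} = 0  ⇒ sig = (2;())
  P = {0,3}:  v_{0} + v_{3} = v_{6}  ⇒ sig = (2;(1))
  P = {0,5}:  v_{0} + v_{5} = v_{2}  ⇒ sig = (2;(1))
  P = {2,6}:  v_{2} + v_{6} = v_{0}  ⇒ sig = (2;(1))
  P = {1,4}:  v_{1} + v_{4} = v_{3} + v_{6}  ⇒ sig = (2;(1,1))
  P = {2,4}:  v_{2} + v_{4} = v_{6} + v_{7}  ⇒ sig = (2;(1,1))
  P = {4,5}:  v_{4} + v_{5} = v_{3} + v_{7}  ⇒ sig = (2;(1,1))
  P = {0,4}:  v_{0} + v_{4} = 2·v_{6} + v_{7}  ⇒ sig = (2;(1,2))
  P = {3,6,7}:  v_{3} + v_{6} + v_{7} = v_{4}  ⇒ sig = (3;(1))

Sorted signature multiset PRS(X):
    |P|=2: 10 collections, coeffs (), (), (), (1), (1), (1), (1,1), (1,1), (1,1), (1,2)
    |P|=3: 1 collection, coeffs (1)


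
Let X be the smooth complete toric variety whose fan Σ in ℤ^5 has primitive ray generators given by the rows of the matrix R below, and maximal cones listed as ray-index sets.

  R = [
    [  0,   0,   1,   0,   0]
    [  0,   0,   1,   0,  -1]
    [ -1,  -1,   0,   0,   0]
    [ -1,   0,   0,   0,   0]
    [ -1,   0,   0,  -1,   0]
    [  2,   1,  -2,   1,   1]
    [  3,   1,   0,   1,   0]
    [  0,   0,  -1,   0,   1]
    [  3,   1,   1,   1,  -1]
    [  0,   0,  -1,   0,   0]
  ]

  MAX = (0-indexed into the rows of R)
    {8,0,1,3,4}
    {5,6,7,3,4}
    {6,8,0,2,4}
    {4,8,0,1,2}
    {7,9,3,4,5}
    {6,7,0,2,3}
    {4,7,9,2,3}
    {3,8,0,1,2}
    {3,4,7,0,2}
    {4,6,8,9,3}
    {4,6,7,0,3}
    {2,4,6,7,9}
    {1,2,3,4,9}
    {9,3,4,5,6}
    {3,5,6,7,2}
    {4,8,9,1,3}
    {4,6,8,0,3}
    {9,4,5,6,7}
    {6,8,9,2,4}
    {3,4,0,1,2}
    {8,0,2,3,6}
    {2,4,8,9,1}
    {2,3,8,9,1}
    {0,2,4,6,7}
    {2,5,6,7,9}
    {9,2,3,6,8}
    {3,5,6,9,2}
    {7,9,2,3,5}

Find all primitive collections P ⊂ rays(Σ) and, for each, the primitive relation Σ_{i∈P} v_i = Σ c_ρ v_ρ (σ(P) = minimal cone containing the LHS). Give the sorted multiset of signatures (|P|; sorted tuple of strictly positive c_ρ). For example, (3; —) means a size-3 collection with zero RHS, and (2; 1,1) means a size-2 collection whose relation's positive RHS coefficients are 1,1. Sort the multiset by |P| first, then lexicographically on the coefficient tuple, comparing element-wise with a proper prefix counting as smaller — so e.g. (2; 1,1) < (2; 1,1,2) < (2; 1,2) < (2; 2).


11 minimal non-faces of Δ(Σ) (on 10 rays):

  P={0,9}:  v_{0} + v_{9} = 0 ; sig = (2; —)
  P={1,7}:  v_{1} + v_{7} = 0 ; sig = (2; —)
  P={1,6}:  v_{1} + v_{6} = v_{8} ; sig = (2; 1)
  P={7,8}:  v_{7} + v_{8} = v_{6} ; sig = (2; 1)
  P={0,5}:  v_{0} + v_{5} = v_{3} + v_{6} + v_{7} ; sig = (2; 1,1,1)
  P={1,5}:  v_{1} + v_{5} = v_{3} + v_{6} + v_{9} ; sig = (2; 1,1,1)
  P={5,8}:  v_{5} + v_{8} = v_{3} + 2·v_{6} + v_{9} ; sig = (2; 1,1,2)
  P={2,4,5}:  v_{2} + v_{4} + v_{5} = v_{7} + v_{9} ; sig = (3; 1,1)
  P={2,3,4,6}:  v_{2} + v_{3} + v_{4} + v_{6} = 0 ; sig = (4; —)
  P={2,3,4,8}:  v_{2} + v_{3} + v_{4} + v_{8} = v_{1} ; sig = (4; 1)
  P={3,6,7,9}:  v_{3} + v_{6} + v_{7} + v_{9} = v_{5} ; sig = (4; 1)

Hence PRS(X_Σ) =
{ (2; —) ×2,  (2; 1) ×2,  (2; 1,1,1) ×2,  (2; 1,1,2),  (3; 1,1),  (4; —),  (4; 1) ×2 }


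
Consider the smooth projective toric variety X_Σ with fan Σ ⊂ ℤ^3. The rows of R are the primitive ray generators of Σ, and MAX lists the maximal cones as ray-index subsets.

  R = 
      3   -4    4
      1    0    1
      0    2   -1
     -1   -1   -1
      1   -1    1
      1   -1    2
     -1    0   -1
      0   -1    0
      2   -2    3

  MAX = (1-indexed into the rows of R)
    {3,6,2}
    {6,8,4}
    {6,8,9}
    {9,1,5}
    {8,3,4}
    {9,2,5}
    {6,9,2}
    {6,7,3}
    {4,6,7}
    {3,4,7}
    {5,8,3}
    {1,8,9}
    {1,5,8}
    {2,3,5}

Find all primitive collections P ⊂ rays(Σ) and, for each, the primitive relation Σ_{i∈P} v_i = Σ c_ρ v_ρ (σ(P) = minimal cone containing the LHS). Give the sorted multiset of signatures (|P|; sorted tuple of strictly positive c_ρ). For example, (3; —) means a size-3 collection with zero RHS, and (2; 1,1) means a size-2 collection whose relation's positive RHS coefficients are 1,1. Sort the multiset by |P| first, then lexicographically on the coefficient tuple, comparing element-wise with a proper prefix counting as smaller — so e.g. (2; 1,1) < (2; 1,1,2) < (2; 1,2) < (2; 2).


18 collections generate NE(X_Σ); each relation:

  P = {2,7}:  v_{2} + v_{7} = 0  →  sig = (2; —)
  P = {2,4}:  v_{2} + v_{4} = v_{8}  →  sig = (2; 1)
  P = {2,8}:  v_{2} + v_{8} = v_{5}  →  sig = (2; 1)
  P = {5,6}:  v_{5} + v_{6} = v_{9}  →  sig = (2; 1)
  P = {5,7}:  v_{5} + v_{7} = v_{8}  →  sig = (2; 1)
  P = {7,8}:  v_{7} + v_{8} = v_{4}  →  sig = (2; 1)
  P = {7,9}:  v_{7} + v_{9} = v_{6} + v_{8}  →  sig = (2; 1,1)
  P = {1,2}:  v_{1} + v_{2} = 2·v_{5} + v_{9}  →  sig = (2; 1,2)
  P = {1,3}:  v_{1} + v_{3} = v_{2} + 2·v_{5}  →  sig = (2; 1,2)
  P = {1,6}:  v_{1} + v_{6} = v_{8} + 2·v_{9}  →  sig = (2; 1,2)
  P = {1,7}:  v_{1} + v_{7} = 2·v_{8} + v_{9}  →  sig = (2; 1,2)
  P = {4,9}:  v_{4} + v_{9} = v_{6} + 2·v_{8}  →  sig = (2; 1,2)
  P = {1,4}:  v_{1} + v_{4} = 3·v_{8} + v_{9}  →  sig = (2; 1,3)
  P = {3,9}:  v_{3} + v_{9} = 2·v_{2}  →  sig = (2; 2)
  P = {4,5}:  v_{4} + v_{5} = 2·v_{8}  →  sig = (2; 2)
  P = {3,4,6}:  v_{3} + v_{4} + v_{6} = 0  →  sig = (3; —)
  P = {3,6,8}:  v_{3} + v_{6} + v_{8} = v_{2}  →  sig = (3; 1)
  P = {5,8,9}:  v_{5} + v_{8} + v_{9} = v_{1}  →  sig = (3; 1)

Signatures (|P|; sorted positive RHS coefficients), sorted:
[(2; —), (2; 1), (2; 1), (2; 1), (2; 1), (2; 1), (2; 1,1), (2; 1,2), (2; 1,2), (2; 1,2), (2; 1,2), (2; 1,2), (2; 1,3), (2; 2), (2; 2), (3; —), (3; 1), (3; 1)]


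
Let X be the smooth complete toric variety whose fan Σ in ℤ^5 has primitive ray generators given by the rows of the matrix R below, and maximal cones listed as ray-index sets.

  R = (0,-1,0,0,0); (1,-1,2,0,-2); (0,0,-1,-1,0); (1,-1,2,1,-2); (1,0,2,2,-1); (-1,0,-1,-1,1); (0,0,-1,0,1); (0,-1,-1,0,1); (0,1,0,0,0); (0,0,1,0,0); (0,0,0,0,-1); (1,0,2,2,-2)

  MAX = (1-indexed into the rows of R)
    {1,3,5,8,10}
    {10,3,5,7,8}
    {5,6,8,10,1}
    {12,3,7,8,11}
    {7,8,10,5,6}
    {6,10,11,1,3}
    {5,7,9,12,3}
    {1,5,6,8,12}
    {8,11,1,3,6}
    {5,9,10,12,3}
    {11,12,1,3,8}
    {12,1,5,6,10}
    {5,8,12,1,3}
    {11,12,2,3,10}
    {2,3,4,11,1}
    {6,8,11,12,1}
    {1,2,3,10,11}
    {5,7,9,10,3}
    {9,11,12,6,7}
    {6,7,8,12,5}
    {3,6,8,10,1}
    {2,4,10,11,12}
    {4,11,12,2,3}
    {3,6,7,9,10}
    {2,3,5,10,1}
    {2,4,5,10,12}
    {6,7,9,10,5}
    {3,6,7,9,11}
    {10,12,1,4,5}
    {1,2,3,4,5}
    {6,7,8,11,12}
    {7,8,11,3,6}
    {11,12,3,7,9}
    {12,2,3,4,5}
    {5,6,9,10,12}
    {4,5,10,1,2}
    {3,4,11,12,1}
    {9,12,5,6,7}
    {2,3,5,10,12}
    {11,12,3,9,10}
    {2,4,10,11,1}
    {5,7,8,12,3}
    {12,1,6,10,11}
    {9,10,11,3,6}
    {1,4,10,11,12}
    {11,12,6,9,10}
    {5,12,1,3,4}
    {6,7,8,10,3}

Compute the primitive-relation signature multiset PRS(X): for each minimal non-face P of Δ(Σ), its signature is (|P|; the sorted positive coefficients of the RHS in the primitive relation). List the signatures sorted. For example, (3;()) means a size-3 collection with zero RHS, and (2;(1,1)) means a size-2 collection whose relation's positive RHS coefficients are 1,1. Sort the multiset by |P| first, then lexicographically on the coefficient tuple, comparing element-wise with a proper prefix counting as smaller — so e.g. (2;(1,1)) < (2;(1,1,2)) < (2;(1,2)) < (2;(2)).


Δ(Σ) — 12 vertices, 21 min non-faces:

  • {1,9}:  v_{1} + v_{9} = 0  ⟹  sig = (2;())
  • {1,7}:  v_{1} + v_{7} = v_{8}  ⟹  sig = (2;(1))
  • {5,11}:  v_{5} + v_{11} = v_{12}  ⟹  sig = (2;(1))
  • {8,9}:  v_{8} + v_{9} = v_{7}  ⟹  sig = (2;(1))
  • {4,6}:  v_{4} + v_{6} = v_{1} + v_{10} + v_{11}  ⟹  sig = (2;(1,1,1))
  • {4,7}:  v_{4} + v_{7} = v_{1} + v_{3} + v_{5}  ⟹  sig = (2;(1,1,1))
  • {4,9}:  v_{4} + v_{9} = v_{3} + v_{10} + v_{12}  ⟹  sig = (2;(1,1,1))
  • {2,6}:  v_{2} + v_{6} = v_{1} + v_{3} + 2·v_{10} + v_{11}  ⟹  sig = (2;(1,1,1,2))
  • {2,7}:  v_{2} + v_{7} = v_{1} + 2·v_{3} + v_{5} + v_{10}  ⟹  sig = (2;(1,1,1,2))
  • {4,8}:  v_{4} + v_{8} = 2·v_{1} + v_{3} + v_{5}  ⟹  sig = (2;(1,1,2))
  • {2,8}:  v_{2} + v_{8} = 2·v_{1} + 2·v_{3} + v_{5} + v_{10}  ⟹  sig = (2;(1,1,2,2))
  • {2,9}:  v_{2} + v_{9} = 2·v_{3} + 2·v_{10} + v_{12}  ⟹  sig = (2;(1,2,2))
  • {3,5,6}:  v_{3} + v_{5} + v_{6} = 0  ⟹  sig = (3;())
  • {7,10,11}:  v_{7} + v_{10} + v_{11} = 0  ⟹  sig = (3;())
  • {3,4,10}:  v_{3} + v_{4} + v_{10} = v_{2}  ⟹  sig = (3;(1))
  • {3,6,12}:  v_{3} + v_{6} + v_{12} = v_{11}  ⟹  sig = (3;(1))
  • {7,10,12}:  v_{7} + v_{10} + v_{12} = v_{5}  ⟹  sig = (3;(1))
  • {8,10,11}:  v_{8} + v_{10} + v_{11} = v_{1}  ⟹  sig = (3;(1))
  • {8,10,12}:  v_{8} + v_{10} + v_{12} = v_{1} + v_{5}  ⟹  sig = (3;(1,1))
  • {1,2,12}:  v_{1} + v_{2} + v_{12} = 2·v_{4}  ⟹  sig = (3;(2))
  • {1,3,10,12}:  v_{1} + v_{3} + v_{10} + v_{12} = v_{4}  ⟹  sig = (4;(1))

Sorted signature multiset PRS(X):
    (2;())
    (2;(1))
    (2;(1))
    (2;(1))
    (2;(1,1,1))
    (2;(1,1,1))
    (2;(1,1,1))
    (2;(1,1,1,2))
    (2;(1,1,1,2))
    (2;(1,1,2))
    (2;(1,1,2,2))
    (2;(1,2,2))
    (3;())
    (3;())
    (3;(1))
    (3;(1))
    (3;(1))
    (3;(1))
    (3;(1,1))
    (3;(2))
    (4;(1))


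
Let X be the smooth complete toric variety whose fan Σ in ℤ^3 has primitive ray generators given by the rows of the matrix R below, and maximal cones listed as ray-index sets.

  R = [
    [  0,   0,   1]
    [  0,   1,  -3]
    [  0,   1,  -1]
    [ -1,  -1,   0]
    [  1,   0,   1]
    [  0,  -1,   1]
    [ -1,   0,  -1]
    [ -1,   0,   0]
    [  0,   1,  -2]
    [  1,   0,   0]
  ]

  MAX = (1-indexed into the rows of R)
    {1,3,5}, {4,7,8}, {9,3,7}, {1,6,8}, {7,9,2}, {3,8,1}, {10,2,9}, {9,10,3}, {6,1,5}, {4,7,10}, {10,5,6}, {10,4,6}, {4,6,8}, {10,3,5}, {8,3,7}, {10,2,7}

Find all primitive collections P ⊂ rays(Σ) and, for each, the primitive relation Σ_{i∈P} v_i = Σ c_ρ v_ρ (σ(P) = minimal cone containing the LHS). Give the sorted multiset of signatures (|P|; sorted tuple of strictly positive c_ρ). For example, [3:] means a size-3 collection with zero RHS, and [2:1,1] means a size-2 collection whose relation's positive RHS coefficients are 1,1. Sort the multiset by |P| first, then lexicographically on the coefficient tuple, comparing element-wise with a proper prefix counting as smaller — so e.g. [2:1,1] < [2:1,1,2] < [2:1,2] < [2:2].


23 minimal non-faces of Δ(Σ) (on 10 rays):

  • {3,6}:  v_{3} + v_{6} = 0 — sig = [2:]
  • {5,7}:  v_{5} + v_{7} = 0 — sig = [2:]
  • {8,10}:  v_{8} + v_{10} = 0 — sig = [2:]
  • {1,2}:  v_{1} + v_{2} = v_{9} — sig = [2:1]
  • {1,7}:  v_{1} + v_{7} = v_{8} — sig = [2:1]
  • {1,9}:  v_{1} + v_{9} = v_{3} — sig = [2:1]
  • {1,10}:  v_{1} + v_{10} = v_{5} — sig = [2:1]
  • {3,4}:  v_{3} + v_{4} = v_{7} — sig = [2:1]
  • {4,5}:  v_{4} + v_{5} = v_{6} — sig = [2:1]
  • {5,8}:  v_{5} + v_{8} = v_{1} — sig = [2:1]
  • {6,7}:  v_{6} + v_{7} = v_{4} — sig = [2:1]
  • {1,4}:  v_{1} + v_{4} = v_{6} + v_{8} — sig = [2:1,1]
  • {2,5}:  v_{2} + v_{5} = v_{9} + v_{10} — sig = [2:1,1]
  • {2,8}:  v_{2} + v_{8} = v_{7} + v_{9} — sig = [2:1,1]
  • {5,9}:  v_{5} + v_{9} = v_{3} + v_{10} — sig = [2:1,1]
  • {6,9}:  v_{6} + v_{9} = v_{7} + v_{10} — sig = [2:1,1]
  • {8,9}:  v_{8} + v_{9} = v_{3} + v_{7} — sig = [2:1,1]
  • {4,9}:  v_{4} + v_{9} = 2·v_{7} + v_{10} — sig = [2:1,2]
  • {2,3}:  v_{2} + v_{3} = 2·v_{9} — sig = [2:2]
  • {2,6}:  v_{2} + v_{6} = 2·v_{7} + 2·v_{10} — sig = [2:2,2]
  • {2,4}:  v_{2} + v_{4} = 3·v_{7} + 2·v_{10} — sig = [2:2,3]
  • {3,7,10}:  v_{3} + v_{7} + v_{10} = v_{9} — sig = [3:1]
  • {7,9,10}:  v_{7} + v_{9} + v_{10} = v_{2} — sig = [3:1]

Hence PRS(X_Σ) =
    [2:]
    [2:]
    [2:]
    [2:1]
    [2:1]
    [2:1]
    [2:1]
    [2:1]
    [2:1]
    [2:1]
    [2:1]
    [2:1,1]
    [2:1,1]
    [2:1,1]
    [2:1,1]
    [2:1,1]
    [2:1,1]
    [2:1,2]
    [2:2]
    [2:2,2]
    [2:2,3]
    [3:1]
    [3:1]


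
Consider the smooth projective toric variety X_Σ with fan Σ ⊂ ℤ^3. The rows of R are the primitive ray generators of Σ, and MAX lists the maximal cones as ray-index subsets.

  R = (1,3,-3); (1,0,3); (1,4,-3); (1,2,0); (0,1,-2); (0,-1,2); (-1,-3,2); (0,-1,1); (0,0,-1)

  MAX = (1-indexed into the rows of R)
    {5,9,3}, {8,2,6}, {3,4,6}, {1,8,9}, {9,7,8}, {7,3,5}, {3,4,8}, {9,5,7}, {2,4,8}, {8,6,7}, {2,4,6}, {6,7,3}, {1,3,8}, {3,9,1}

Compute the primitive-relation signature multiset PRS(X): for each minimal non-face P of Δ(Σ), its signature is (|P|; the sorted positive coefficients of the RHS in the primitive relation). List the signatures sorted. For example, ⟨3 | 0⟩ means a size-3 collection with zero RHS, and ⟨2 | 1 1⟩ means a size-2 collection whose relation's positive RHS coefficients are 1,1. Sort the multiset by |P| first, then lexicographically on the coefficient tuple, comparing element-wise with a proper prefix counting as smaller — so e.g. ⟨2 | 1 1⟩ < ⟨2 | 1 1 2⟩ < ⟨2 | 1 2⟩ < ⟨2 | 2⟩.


Δ(Σ) — 9 vertices, 20 min non-faces:

  {5,6}:  v_{5} + v_{6} = 0 ; sig = ⟨2 | 0⟩
  {1,7}:  v_{1} + v_{7} = v_{9} ; sig = ⟨2 | 1⟩
  {4,7}:  v_{4} + v_{7} = v_{6} ; sig = ⟨2 | 1⟩
  {5,8}:  v_{5} + v_{8} = v_{9} ; sig = ⟨2 | 1⟩
  {6,9}:  v_{6} + v_{9} = v_{8} ; sig = ⟨2 | 1⟩
  {2,5}:  v_{2} + v_{5} = v_{4} + v_{8} ; sig = ⟨2 | 1 1⟩
  {4,5}:  v_{4} + v_{5} = v_{3} + v_{8} ; sig = ⟨2 | 1 1⟩
  {1,2}:  v_{1} + v_{2} = v_{3} + v_{4} + 3·v_{8} ; sig = ⟨2 | 1 1 3⟩
  {1,5}:  v_{1} + v_{5} = v_{3} + 2·v_{9} ; sig = ⟨2 | 1 2⟩
  {1,6}:  v_{1} + v_{6} = v_{3} + 2·v_{8} ; sig = ⟨2 | 1 2⟩
  {2,7}:  v_{2} + v_{7} = 2·v_{6} + v_{8} ; sig = ⟨2 | 1 2⟩
  {2,9}:  v_{2} + v_{9} = v_{4} + 2·v_{8} ; sig = ⟨2 | 1 2⟩
  {4,9}:  v_{4} + v_{9} = v_{3} + 2·v_{8} ; sig = ⟨2 | 1 2⟩
  {2,3}:  v_{2} + v_{3} = 2·v_{4} ; sig = ⟨2 | 2⟩
  {1,4}:  v_{1} + v_{4} = 2·v_{3} + 3·v_{8} ; sig = ⟨2 | 2 3⟩
  {3,7,8}:  v_{3} + v_{7} + v_{8} = 0 ; sig = ⟨3 | 0⟩
  {3,6,8}:  v_{3} + v_{6} + v_{8} = v_{4} ; sig = ⟨3 | 1⟩
  {3,7,9}:  v_{3} + v_{7} + v_{9} = v_{5} ; sig = ⟨3 | 1⟩
  {3,8,9}:  v_{3} + v_{8} + v_{9} = v_{1} ; sig = ⟨3 | 1⟩
  {4,6,8}:  v_{4} + v_{6} + v_{8} = v_{2} ; sig = ⟨3 | 1⟩

Hence PRS(X_Σ) =
{ ⟨2 | 0⟩,  ⟨2 | 1⟩ ×4,  ⟨2 | 1 1⟩ ×2,  ⟨2 | 1 1 3⟩,  ⟨2 | 1 2⟩ ×5,  ⟨2 | 2⟩,  ⟨2 | 2 3⟩,  ⟨3 | 0⟩,  ⟨3 | 1⟩ ×4 }


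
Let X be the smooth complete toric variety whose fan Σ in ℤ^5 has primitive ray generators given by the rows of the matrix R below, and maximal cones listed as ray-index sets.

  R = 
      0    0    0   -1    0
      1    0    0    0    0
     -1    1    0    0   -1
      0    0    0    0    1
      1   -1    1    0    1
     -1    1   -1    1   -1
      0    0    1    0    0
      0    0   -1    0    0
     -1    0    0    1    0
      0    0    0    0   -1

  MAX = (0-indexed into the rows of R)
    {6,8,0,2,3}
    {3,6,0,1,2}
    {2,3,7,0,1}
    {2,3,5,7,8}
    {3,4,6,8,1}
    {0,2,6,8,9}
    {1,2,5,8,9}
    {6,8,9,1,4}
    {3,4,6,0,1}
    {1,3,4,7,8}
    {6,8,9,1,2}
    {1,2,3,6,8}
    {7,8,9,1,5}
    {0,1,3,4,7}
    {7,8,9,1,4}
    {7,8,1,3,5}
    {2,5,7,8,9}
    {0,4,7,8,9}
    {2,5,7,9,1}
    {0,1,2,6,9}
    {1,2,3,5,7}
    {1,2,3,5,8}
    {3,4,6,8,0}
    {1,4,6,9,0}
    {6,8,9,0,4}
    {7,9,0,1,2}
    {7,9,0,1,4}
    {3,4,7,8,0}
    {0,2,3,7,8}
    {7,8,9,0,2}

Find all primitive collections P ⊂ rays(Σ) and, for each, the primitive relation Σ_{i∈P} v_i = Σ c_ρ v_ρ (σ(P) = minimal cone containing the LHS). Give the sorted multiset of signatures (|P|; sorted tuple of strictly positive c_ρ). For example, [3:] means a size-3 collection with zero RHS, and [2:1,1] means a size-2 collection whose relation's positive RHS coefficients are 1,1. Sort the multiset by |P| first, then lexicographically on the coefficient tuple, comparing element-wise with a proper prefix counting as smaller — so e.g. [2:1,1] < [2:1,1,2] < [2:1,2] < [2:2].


Δ(Σ) — 10 vertices, 8 min non-faces:

  • {3,9}:  v_{3} + v_{9} = 0 ; sig = [2:]
  • {6,7}:  v_{6} + v_{7} = 0 ; sig = [2:]
  • {2,4}:  v_{2} + v_{4} = v_{6} ; sig = [2:1]
  • {0,5}:  v_{0} + v_{5} = v_{2} + v_{7} ; sig = [2:1,1]
  • {4,5}:  v_{4} + v_{5} = v_{1} + v_{8} ; sig = [2:1,1]
  • {5,6}:  v_{5} + v_{6} = v_{1} + v_{2} + v_{8} ; sig = [2:1,1,1]
  • {0,1,8}:  v_{0} + v_{1} + v_{8} = 0 ; sig = [3:]
  • {1,2,7,8}:  v_{1} + v_{2} + v_{7} + v_{8} = v_{5} ; sig = [4:1]

Sorted signature multiset PRS(X):
    [2:]
    [2:]
    [2:1]
    [2:1,1]
    [2:1,1]
    [2:1,1,1]
    [3:]
    [4:1]


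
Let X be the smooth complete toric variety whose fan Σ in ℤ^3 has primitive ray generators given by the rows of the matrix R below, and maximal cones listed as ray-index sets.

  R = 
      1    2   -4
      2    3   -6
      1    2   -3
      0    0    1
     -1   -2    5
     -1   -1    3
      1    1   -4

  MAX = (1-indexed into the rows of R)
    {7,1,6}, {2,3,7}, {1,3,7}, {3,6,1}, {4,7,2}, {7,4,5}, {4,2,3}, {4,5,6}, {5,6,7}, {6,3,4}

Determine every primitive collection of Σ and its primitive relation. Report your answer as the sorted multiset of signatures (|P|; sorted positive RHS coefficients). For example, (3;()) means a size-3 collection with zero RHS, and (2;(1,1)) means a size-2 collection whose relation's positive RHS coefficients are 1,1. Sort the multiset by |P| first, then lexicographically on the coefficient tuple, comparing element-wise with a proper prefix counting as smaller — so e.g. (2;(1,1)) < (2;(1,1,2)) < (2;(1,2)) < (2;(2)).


Σ has 9 primitive collections:

  P={1,4}:  v_{1} + v_{4} = v_{3}  →  sig = (2;(1))
  P={1,5}:  v_{1} + v_{5} = v_{4}  →  sig = (2;(1))
  P={2,6}:  v_{2} + v_{6} = v_{3}  →  sig = (2;(1))
  P={1,2}:  v_{1} + v_{2} = 2·v_{3} + v_{7}  →  sig = (2;(1,2))
  P={2,5}:  v_{2} + v_{5} = 3·v_{4} + v_{7}  →  sig = (2;(1,3))
  P={3,5}:  v_{3} + v_{5} = 2·v_{4}  →  sig = (2;(2))
  P={4,6,7}:  v_{4} + v_{6} + v_{7} = 0  →  sig = (3;())
  P={3,4,7}:  v_{3} + v_{4} + v_{7} = v_{2}  →  sig = (3;(1))
  P={3,6,7}:  v_{3} + v_{6} + v_{7} = v_{1}  →  sig = (3;(1))

Signatures (|P|; sorted positive RHS coefficients), sorted:
{ (2;(1)) ×3,  (2;(1,2)),  (2;(1,3)),  (2;(2)),  (3;()),  (3;(1)) ×2 }


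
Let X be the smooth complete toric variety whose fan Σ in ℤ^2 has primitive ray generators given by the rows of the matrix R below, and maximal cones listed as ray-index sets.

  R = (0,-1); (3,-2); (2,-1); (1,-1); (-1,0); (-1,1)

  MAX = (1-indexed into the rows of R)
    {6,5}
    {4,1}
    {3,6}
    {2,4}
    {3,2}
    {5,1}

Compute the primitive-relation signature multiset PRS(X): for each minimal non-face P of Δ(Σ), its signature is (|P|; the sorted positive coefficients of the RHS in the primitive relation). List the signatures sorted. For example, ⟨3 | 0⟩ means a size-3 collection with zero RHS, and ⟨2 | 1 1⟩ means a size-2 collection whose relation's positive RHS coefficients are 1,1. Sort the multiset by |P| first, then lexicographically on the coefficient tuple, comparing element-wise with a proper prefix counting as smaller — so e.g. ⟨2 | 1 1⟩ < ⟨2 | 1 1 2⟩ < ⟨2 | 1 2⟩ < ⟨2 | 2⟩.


Δ(Σ) — 6 vertices, 9 min non-faces:

  • {4,6}:  v_{4} + v_{6} = 0  ⇒ sig = ⟨2 | 0⟩
  • {1,6}:  v_{1} + v_{6} = v_{5}  ⇒ sig = ⟨2 | 1⟩
  • {2,6}:  v_{2} + v_{6} = v_{3}  ⇒ sig = ⟨2 | 1⟩
  • {3,4}:  v_{3} + v_{4} = v_{2}  ⇒ sig = ⟨2 | 1⟩
  • {3,5}:  v_{3} + v_{5} = v_{4}  ⇒ sig = ⟨2 | 1⟩
  • {4,5}:  v_{4} + v_{5} = v_{1}  ⇒ sig = ⟨2 | 1⟩
  • {1,3}:  v_{1} + v_{3} = 2·v_{4}  ⇒ sig = ⟨2 | 2⟩
  • {2,5}:  v_{2} + v_{5} = 2·v_{4}  ⇒ sig = ⟨2 | 2⟩
  • {1,2}:  v_{1} + v_{2} = 3·v_{4}  ⇒ sig = ⟨2 | 3⟩

Signatures (|P|; sorted positive RHS coefficients), sorted:
{ ⟨2 | 0⟩,  ⟨2 | 1⟩ ×5,  ⟨2 | 2⟩ ×2,  ⟨2 | 3⟩ }


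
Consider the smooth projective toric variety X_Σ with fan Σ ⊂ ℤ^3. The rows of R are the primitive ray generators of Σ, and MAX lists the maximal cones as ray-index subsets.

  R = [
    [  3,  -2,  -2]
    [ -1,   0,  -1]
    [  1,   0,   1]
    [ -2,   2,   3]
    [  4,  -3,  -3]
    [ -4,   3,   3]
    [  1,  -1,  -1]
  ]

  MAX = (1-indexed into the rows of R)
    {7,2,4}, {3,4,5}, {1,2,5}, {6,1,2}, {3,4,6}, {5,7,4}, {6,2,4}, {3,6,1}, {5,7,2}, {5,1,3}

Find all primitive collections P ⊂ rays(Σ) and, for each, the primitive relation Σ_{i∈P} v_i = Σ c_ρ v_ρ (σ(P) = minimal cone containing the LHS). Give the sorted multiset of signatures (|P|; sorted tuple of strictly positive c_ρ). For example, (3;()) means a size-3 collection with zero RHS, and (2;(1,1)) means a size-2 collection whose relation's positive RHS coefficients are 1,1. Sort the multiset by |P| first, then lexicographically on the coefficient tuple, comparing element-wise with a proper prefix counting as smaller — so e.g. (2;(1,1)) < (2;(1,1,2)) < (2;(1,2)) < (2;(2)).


7 collections generate NE(X_Σ); each relation:

  P={2,3}:  v_{2} + v_{3} = 0 ; sig = (2;())
  P={5,6}:  v_{5} + v_{6} = 0 ; sig = (2;())
  P={1,4}:  v_{1} + v_{4} = v_{3} ; sig = (2;(1))
  P={1,7}:  v_{1} + v_{7} = v_{5} ; sig = (2;(1))
  P={3,7}:  v_{3} + v_{7} = v_{4} + v_{5} ; sig = (2;(1,1))
  P={6,7}:  v_{6} + v_{7} = v_{2} + v_{4} ; sig = (2;(1,1))
  P={2,4,5}:  v_{2} + v_{4} + v_{5} = v_{7} ; sig = (3;(1))

so the primitive-relation signature multiset is
    (2;())
    (2;())
    (2;(1))
    (2;(1))
    (2;(1,1))
    (2;(1,1))
    (3;(1))


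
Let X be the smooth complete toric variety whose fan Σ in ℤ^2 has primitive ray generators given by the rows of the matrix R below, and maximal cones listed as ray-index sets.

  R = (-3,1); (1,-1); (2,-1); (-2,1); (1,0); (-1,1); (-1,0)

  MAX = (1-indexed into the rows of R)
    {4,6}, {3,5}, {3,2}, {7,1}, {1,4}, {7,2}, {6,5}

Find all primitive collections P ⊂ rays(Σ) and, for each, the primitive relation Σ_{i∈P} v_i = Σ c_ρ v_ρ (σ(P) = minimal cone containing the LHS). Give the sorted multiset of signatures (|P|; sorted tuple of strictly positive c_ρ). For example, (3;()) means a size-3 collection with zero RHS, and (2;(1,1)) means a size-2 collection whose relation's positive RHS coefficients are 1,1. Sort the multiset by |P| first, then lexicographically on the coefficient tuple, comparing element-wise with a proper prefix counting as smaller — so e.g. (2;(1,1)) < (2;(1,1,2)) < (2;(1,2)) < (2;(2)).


14 collections generate NE(X_Σ); each relation:

  {2,6}:  v_{2} + v_{6} = 0  →  sig = (2;())
  {3,4}:  v_{3} + v_{4} = 0  →  sig = (2;())
  {5,7}:  v_{5} + v_{7} = 0  →  sig = (2;())
  {1,3}:  v_{1} + v_{3} = v_{7}  →  sig = (2;(1))
  {1,5}:  v_{1} + v_{5} = v_{4}  →  sig = (2;(1))
  {2,4}:  v_{2} + v_{4} = v_{7}  →  sig = (2;(1))
  {2,5}:  v_{2} + v_{5} = v_{3}  →  sig = (2;(1))
  {3,6}:  v_{3} + v_{6} = v_{5}  →  sig = (2;(1))
  {3,7}:  v_{3} + v_{7} = v_{2}  →  sig = (2;(1))
  {4,5}:  v_{4} + v_{5} = v_{6}  →  sig = (2;(1))
  {4,7}:  v_{4} + v_{7} = v_{1}  →  sig = (2;(1))
  {6,7}:  v_{6} + v_{7} = v_{4}  →  sig = (2;(1))
  {1,2}:  v_{1} + v_{2} = 2·v_{7}  →  sig = (2;(2))
  {1,6}:  v_{1} + v_{6} = 2·v_{4}  →  sig = (2;(2))

Hence PRS(X_Σ) =
    |P|=2: 14 collections, coeffs (), (), (), (1), (1), (1), (1), (1), (1), (1), (1), (1), (2), (2)


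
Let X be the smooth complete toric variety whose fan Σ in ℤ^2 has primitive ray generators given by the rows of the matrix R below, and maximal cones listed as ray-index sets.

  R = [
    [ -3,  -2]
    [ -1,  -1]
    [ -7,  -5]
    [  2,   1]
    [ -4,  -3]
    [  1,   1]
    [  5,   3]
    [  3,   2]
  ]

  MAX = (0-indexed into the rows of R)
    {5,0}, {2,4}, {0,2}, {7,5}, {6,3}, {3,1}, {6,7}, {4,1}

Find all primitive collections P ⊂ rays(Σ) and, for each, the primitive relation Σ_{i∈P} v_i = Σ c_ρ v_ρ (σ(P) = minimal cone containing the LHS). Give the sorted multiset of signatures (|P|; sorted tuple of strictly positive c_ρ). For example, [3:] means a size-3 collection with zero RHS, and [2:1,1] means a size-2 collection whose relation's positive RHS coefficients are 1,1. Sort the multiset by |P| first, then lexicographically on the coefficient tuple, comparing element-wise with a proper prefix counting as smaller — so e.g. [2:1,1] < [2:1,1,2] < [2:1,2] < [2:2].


Primitive collections (20):

  • {0,7}:  v_{0} + v_{7} = 0 ; sig = [2:]
  • {1,5}:  v_{1} + v_{5} = 0 ; sig = [2:]
  • {0,1}:  v_{0} + v_{1} = v_{4} ; sig = [2:1]
  • {0,3}:  v_{0} + v_{3} = v_{1} ; sig = [2:1]
  • {0,4}:  v_{0} + v_{4} = v_{2} ; sig = [2:1]
  • {0,6}:  v_{0} + v_{6} = v_{3} ; sig = [2:1]
  • {1,7}:  v_{1} + v_{7} = v_{3} ; sig = [2:1]
  • {2,7}:  v_{2} + v_{7} = v_{4} ; sig = [2:1]
  • {3,5}:  v_{3} + v_{5} = v_{7} ; sig = [2:1]
  • {3,7}:  v_{3} + v_{7} = v_{6} ; sig = [2:1]
  • {4,5}:  v_{4} + v_{5} = v_{0} ; sig = [2:1]
  • {4,7}:  v_{4} + v_{7} = v_{1} ; sig = [2:1]
  • {2,3}:  v_{2} + v_{3} = v_{1} + v_{4} ; sig = [2:1,1]
  • {4,6}:  v_{4} + v_{6} = v_{1} + v_{3} ; sig = [2:1,1]
  • {1,2}:  v_{1} + v_{2} = 2·v_{4} ; sig = [2:2]
  • {1,6}:  v_{1} + v_{6} = 2·v_{3} ; sig = [2:2]
  • {2,5}:  v_{2} + v_{5} = 2·v_{0} ; sig = [2:2]
  • {2,6}:  v_{2} + v_{6} = 2·v_{1} ; sig = [2:2]
  • {3,4}:  v_{3} + v_{4} = 2·v_{1} ; sig = [2:2]
  • {5,6}:  v_{5} + v_{6} = 2·v_{7} ; sig = [2:2]

Hence PRS(X_Σ) =
    [2:]
    [2:]
    [2:1]
    [2:1]
    [2:1]
    [2:1]
    [2:1]
    [2:1]
    [2:1]
    [2:1]
    [2:1]
    [2:1]
    [2:1,1]
    [2:1,1]
    [2:2]
    [2:2]
    [2:2]
    [2:2]
    [2:2]
    [2:2]


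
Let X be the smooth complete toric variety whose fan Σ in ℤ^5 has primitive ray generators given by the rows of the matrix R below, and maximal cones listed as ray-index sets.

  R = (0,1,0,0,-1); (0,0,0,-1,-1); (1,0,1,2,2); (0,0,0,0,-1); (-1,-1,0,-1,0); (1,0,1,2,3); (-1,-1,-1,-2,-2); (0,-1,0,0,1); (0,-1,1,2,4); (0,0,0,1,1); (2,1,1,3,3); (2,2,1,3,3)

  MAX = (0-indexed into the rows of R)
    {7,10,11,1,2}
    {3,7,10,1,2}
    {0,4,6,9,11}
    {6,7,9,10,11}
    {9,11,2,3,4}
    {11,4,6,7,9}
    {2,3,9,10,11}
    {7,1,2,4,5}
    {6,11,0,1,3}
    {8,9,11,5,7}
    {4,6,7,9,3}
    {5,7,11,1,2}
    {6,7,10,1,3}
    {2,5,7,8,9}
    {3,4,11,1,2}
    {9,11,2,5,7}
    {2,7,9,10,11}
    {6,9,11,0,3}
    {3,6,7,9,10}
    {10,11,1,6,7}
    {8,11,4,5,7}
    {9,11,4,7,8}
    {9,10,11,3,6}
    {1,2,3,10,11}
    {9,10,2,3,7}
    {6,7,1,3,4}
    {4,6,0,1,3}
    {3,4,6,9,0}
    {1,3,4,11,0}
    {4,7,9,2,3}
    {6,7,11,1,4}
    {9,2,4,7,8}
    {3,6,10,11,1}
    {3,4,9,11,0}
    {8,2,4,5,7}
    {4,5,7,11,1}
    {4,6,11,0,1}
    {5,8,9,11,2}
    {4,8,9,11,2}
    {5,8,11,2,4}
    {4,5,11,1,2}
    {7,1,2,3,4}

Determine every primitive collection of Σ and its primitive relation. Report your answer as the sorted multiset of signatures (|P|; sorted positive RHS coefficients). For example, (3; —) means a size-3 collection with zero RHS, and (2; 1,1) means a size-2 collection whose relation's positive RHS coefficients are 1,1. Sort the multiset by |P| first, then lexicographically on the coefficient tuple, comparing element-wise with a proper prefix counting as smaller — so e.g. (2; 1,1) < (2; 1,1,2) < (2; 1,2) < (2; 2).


Primitive collections (20):

  {0,7}:  v_{0} + v_{7} = 0  →  sig = (2; —)
  {1,9}:  v_{1} + v_{9} = 0  →  sig = (2; —)
  {3,5}:  v_{3} + v_{5} = v_{2}  →  sig = (2; 1)
  {4,10}:  v_{4} + v_{10} = v_{5}  →  sig = (2; 1)
  {5,6}:  v_{5} + v_{6} = v_{7}  →  sig = (2; 1)
  {0,10}:  v_{0} + v_{10} = v_{3} + v_{11}  →  sig = (2; 1,1)
  {1,8}:  v_{1} + v_{8} = v_{4} + v_{5}  →  sig = (2; 1,1)
  {2,6}:  v_{2} + v_{6} = v_{3} + v_{7}  →  sig = (2; 1,1)
  {0,5}:  v_{0} + v_{5} = v_{3} + v_{4} + v_{11}  →  sig = (2; 1,1,1)
  {3,8}:  v_{3} + v_{8} = v_{2} + v_{4} + v_{9}  →  sig = (2; 1,1,1)
  {5,10}:  v_{5} + v_{10} = v_{2} + v_{7} + v_{11}  →  sig = (2; 1,1,1)
  {6,8}:  v_{6} + v_{8} = v_{4} + v_{7} + v_{9}  →  sig = (2; 1,1,1)
  {0,8}:  v_{0} + v_{8} = v_{3} + 2·v_{4} + v_{9} + v_{11}  →  sig = (2; 1,1,1,2)
  {0,2}:  v_{0} + v_{2} = 2·v_{3} + v_{4} + v_{11}  →  sig = (2; 1,1,2)
  {8,10}:  v_{8} + v_{10} = 2·v_{5} + v_{9}  →  sig = (2; 1,2)
  {3,7,11}:  v_{3} + v_{7} + v_{11} = v_{10}  →  sig = (3; 1)
  {4,5,9}:  v_{4} + v_{5} + v_{9} = v_{8}  →  sig = (3; 1)
  {3,4,6,11}:  v_{3} + v_{4} + v_{6} + v_{11} = 0  →  sig = (4; —)
  {2,7,8,11}:  v_{2} + v_{7} + v_{8} + v_{11} = 3·v_{5} + v_{9}  →  sig = (4; 1,3)
  {2,4,7,11}:  v_{2} + v_{4} + v_{7} + v_{11} = 2·v_{5}  →  sig = (4; 2)

Signatures (|P|; sorted positive RHS coefficients), sorted:
[(2; —), (2; —), (2; 1), (2; 1), (2; 1), (2; 1,1), (2; 1,1), (2; 1,1), (2; 1,1,1), (2; 1,1,1), (2; 1,1,1), (2; 1,1,1), (2; 1,1,1,2), (2; 1,1,2), (2; 1,2), (3; 1), (3; 1), (4; —), (4; 1,3), (4; 2)]
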